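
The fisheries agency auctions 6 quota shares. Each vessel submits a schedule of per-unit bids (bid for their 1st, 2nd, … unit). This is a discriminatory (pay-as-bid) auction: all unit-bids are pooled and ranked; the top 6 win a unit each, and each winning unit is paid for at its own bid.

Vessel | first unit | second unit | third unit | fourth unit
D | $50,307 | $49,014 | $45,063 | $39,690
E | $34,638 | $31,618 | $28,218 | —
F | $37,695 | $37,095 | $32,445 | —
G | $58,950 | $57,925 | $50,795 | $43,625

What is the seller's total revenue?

Merging the schedules and taking the best 6: 58,950 (G-1), 57,925 (G-2), 50,795 (G-3), 50,307 (D-1), 49,014 (D-2), 45,063 (D-3)
Next rejected bid: $43,625 (not a price — pay-as-bid).
Each winning unit pays its own bid.
Revenue = 58,950 + 57,925 + 50,795 + 50,307 + 49,014 + 45,063 = $312,054.

Total revenue: $312,054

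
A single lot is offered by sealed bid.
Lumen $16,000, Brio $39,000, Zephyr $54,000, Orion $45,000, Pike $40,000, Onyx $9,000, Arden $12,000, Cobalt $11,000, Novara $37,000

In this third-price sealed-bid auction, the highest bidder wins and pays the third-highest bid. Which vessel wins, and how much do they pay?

Third-price sealed-bid auction: the highest bidder wins and pays the third-highest bid.
Bids ranked: 54,000 (Zephyr) > 45,000 (Orion) > 40,000 (Pike) > 39,000 (Brio) > 37,000 (Novara) > 16,000 (Lumen) > …
Zephyr wins; payment is bid #3 in the ranking = $40,000.

Zephyr pays $40,000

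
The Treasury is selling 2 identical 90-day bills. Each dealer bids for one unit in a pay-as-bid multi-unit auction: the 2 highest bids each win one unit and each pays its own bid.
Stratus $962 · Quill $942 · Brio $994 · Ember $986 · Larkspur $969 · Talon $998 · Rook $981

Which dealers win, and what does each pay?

Bids ranked high→low: 998 (Talon), 994 (Brio), 986 (Ember), 981 (Rook), …
Winners (2 units): Talon, Brio.
Each winner pays its own bid: Talon $998, Brio $994.

Talon $998, Brio $994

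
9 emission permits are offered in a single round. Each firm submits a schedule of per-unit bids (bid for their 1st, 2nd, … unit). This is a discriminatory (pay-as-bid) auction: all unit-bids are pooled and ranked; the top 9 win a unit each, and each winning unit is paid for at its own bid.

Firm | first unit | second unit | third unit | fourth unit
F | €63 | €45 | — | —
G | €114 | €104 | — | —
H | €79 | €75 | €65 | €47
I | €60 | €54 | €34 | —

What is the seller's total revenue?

Merging the schedules and taking the best 9: 114 (G-1), 104 (G-2), 79 (H-1), 75 (H-2), 65 (H-3), 63 (F-1), 60 (I-1), 54 (I-2), 47 (H-4)
Next rejected bid: €45 (not a price — pay-as-bid).
Each winning unit pays its own bid.
Revenue = 114 + 104 + 79 + 75 + 65 + 63 + 60 + 54 + 47 = €661.

Total revenue: €661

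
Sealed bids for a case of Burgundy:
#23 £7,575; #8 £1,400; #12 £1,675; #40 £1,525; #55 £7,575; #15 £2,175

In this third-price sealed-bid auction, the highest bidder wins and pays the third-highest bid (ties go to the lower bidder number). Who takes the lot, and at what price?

#23 pays £2,175

Bids ranked: 7,575 (#23) > 7,575 (#55) > 2,175 (#15) > 1,675 (#12) > 1,525 (#40) > 1,400 (#8)
#23 and #55 tie at £7,575; tie-break gives it to #23.
#23 wins; payment is bid #3 in the ranking = £2,175.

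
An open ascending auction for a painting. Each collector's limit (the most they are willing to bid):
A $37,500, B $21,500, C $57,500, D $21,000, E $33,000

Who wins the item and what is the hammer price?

Rule: the price rises until one bidder remains; the winner pays the price at which the last rival dropped out.
Limits ranked: 57,500 (C) > 37,500 (A) > 33,000 (E) > 21,500 (B) > 21,000 (D)
Bidding ends when A exits at $37,500; C takes it.

C wins at $37,500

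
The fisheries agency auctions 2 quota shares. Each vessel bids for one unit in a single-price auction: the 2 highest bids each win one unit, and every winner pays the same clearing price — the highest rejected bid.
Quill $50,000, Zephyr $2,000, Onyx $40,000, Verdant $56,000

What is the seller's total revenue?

Ordering the bids: 56,000 (Verdant), 50,000 (Quill), 40,000 (Onyx), 2,000 (Zephyr)
The 2 highest are Verdant, Quill.
Highest unsuccessful bid: $40,000 → clearing price.
Total revenue = 2 × $40,000 = $80,000.

Total revenue: $80,000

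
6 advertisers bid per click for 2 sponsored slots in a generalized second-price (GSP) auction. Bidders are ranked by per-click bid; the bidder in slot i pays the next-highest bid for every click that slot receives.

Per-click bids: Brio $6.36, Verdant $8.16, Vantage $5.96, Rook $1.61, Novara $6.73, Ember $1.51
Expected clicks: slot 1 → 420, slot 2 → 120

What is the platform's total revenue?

Total revenue: $3589.80

Ranked by bid: $8.16 (Verdant) > $6.73 (Novara) > $6.36 (Brio) > …
Slot 1: Verdant pays $6.73 × 420 = $2826.60
Slot 2: Novara pays $6.36 × 120 = $763.20
Total = $3589.80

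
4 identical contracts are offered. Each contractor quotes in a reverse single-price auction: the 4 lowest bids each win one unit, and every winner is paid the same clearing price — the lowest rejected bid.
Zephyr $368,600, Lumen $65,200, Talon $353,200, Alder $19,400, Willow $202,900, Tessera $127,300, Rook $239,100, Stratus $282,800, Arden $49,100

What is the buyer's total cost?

Sorting: 19,400 (Alder), 49,100 (Arden), 65,200 (Lumen), 127,300 (Tessera), 202,900 (Willow), 239,100 (Rook), …
The 4 lowest are Alder, Arden, Lumen, Tessera.
Lowest unsuccessful bid: $202,900 → clearing price.
Total cost = 4 × $202,900 = $811,600.

Total cost: $811,600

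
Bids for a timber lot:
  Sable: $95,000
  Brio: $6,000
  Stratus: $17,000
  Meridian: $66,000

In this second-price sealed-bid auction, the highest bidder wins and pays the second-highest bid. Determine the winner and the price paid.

Rule: the highest bidder wins and pays the second-highest bid.
Bids ranked: 95,000 (Sable) > 66,000 (Meridian) > 17,000 (Stratus) > 6,000 (Brio)
Sable wins with the highest bid; price is set by the runner-up at $66,000.

Sable pays $66,000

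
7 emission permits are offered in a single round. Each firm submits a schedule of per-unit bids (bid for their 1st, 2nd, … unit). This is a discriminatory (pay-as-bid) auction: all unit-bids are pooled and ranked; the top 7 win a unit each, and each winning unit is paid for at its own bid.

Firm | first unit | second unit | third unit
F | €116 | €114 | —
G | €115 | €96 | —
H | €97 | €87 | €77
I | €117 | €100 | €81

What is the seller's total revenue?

Pooled unit-bids ranked (top 7): 117 (I-1), 116 (F-1), 115 (G-1), 114 (F-2), 100 (I-2), 97 (H-1), 96 (G-2)
Next rejected bid: €87 (not a price — pay-as-bid).
Each winning unit pays its own bid.
Revenue = 117 + 116 + 115 + 114 + 100 + 97 + 96 = €755.

Total revenue: €755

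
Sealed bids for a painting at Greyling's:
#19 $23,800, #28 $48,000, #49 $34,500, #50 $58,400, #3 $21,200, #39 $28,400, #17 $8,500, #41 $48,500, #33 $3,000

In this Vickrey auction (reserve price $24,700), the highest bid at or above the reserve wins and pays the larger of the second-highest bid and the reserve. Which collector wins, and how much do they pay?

Rule: the highest bid at or above the reserve wins and pays the larger of the second-highest bid and the reserve.
Sorting bids: 58,400 (#50) > 48,500 (#41) > 48,000 (#28) > 34,500 (#49) > 28,400 (#39) > 23,800 (#19) > …
Highest eligible bid: #50 at $58,400.
max(second-highest $48,500, reserve $24,700) = $48,500; the reserve does not bind.

#50 pays $48,500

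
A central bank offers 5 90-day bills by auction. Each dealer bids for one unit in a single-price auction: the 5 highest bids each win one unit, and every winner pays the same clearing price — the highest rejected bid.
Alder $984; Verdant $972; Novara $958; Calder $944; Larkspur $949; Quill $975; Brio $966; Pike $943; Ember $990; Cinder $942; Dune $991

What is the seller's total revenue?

Total revenue: $4,830

Bids ranked high→low: 991 (Dune), 990 (Ember), 984 (Alder), 975 (Quill), 972 (Verdant), 966 (Brio), 958 (Novara), …
The 5 highest are Dune, Ember, Alder, Quill, Verdant.
Clearing price = highest rejected bid = $966.
Total revenue = 5 × $966 = $4,830.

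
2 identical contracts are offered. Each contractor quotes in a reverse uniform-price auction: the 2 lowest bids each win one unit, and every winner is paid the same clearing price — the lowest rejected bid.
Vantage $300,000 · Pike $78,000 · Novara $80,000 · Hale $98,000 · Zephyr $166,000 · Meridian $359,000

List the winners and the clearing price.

Bids ranked low→high: 78,000 (Pike), 80,000 (Novara), 98,000 (Hale), 166,000 (Zephyr), …
Winners (2 units): Pike, Novara.
Lowest unsuccessful bid: $98,000 → clearing price.

Pike, Novara; each is paid $98,000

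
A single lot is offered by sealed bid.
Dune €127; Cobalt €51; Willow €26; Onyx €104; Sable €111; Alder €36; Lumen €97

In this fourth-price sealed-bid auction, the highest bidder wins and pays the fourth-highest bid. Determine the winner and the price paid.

Dune pays €97

Rule: the highest bidder wins and pays the fourth-highest bid.
Sorting bids: 127 (Dune) > 111 (Sable) > 104 (Onyx) > 97 (Lumen) > 51 (Cobalt) > 36 (Alder) > …
Dune wins; payment is bid #4 in the ranking = €97.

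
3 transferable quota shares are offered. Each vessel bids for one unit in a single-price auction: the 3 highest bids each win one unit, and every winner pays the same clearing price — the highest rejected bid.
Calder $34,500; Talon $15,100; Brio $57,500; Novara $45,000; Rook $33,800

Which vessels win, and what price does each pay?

Brio, Novara, Calder; each pays $33,800

Ordering the bids: 57,500 (Brio), 45,000 (Novara), 34,500 (Calder), 33,800 (Rook), 15,100 (Talon)
Winners (3 units): Brio, Novara, Calder.
Highest unsuccessful bid: $33,800 → clearing price.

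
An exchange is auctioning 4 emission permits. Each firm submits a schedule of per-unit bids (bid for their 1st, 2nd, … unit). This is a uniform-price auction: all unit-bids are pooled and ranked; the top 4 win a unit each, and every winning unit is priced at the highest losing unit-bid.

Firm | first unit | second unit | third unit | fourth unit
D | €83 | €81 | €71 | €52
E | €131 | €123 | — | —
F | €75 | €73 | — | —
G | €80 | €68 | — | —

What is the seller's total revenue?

All unit-bids, highest first — top 4: 131 (E-1), 123 (E-2), 83 (D-1), 81 (D-2)
Highest rejected unit-bid = €80.
Allocation: D 2, E 2. Every unit priced at €80.
Revenue = 4 × 80 = €320.

Total revenue: €320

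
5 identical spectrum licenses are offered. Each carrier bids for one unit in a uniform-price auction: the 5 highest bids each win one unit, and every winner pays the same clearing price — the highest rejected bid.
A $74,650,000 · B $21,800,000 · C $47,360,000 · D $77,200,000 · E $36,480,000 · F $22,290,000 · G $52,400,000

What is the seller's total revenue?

Total revenue: $111,450,000

Bids ranked high→low: 77,200,000 (D), 74,650,000 (A), 52,400,000 (G), 47,360,000 (C), 36,480,000 (E), 22,290,000 (F), 21,800,000 (B)
The 5 highest are D, A, G, C, E.
Clearing price = highest rejected bid = $22,290,000.
Total revenue = 5 × $22,290,000 = $111,450,000.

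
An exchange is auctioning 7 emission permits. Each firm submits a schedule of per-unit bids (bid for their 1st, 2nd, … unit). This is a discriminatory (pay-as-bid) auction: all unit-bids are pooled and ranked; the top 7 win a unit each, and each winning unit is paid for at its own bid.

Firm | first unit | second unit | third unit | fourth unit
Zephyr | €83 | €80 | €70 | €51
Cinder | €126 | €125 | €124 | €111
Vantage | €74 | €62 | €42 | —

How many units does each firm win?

Cinder 4, Vantage 1, Zephyr 2

Pooled unit-bids ranked (top 7): 126 (Cinder-1), 125 (Cinder-2), 124 (Cinder-3), 111 (Cinder-4), 83 (Zephyr-1), 80 (Zephyr-2), 74 (Vantage-1)
Next rejected bid: €70 (not a price — pay-as-bid).
Allocation: Cinder 4, Vantage 1, Zephyr 2.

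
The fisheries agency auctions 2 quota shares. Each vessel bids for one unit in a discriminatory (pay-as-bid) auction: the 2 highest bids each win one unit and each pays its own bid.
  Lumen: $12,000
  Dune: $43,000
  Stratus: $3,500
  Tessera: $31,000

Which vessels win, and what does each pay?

Dune $43,000, Tessera $31,000

Sorting: 43,000 (Dune), 31,000 (Tessera), 12,000 (Lumen), 3,500 (Stratus)
Winners (2 units): Dune, Tessera.
Each winner pays its own bid: Dune $43,000, Tessera $31,000.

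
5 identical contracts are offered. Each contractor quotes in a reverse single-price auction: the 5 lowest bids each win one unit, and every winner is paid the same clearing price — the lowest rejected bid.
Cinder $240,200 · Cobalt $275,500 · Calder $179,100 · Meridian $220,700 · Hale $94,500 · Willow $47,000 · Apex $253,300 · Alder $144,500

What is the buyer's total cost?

Total cost: $1,201,000

Ordering the bids: 47,000 (Willow), 94,500 (Hale), 144,500 (Alder), 179,100 (Calder), 220,700 (Meridian), 240,200 (Cinder), 253,300 (Apex), …
Lowest 5: Willow, Hale, Alder, Calder, Meridian.
Clearing price = lowest rejected bid = $240,200.
Total cost = 5 × $240,200 = $1,201,000.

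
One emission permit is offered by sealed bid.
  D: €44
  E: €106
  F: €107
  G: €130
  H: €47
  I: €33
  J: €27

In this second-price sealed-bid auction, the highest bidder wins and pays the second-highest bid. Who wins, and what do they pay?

G pays €107

Bids in order: 130 (G) > 107 (F) > 106 (E) > 47 (H) > 44 (D) > 33 (I) > …
G wins with the highest bid; price is set by the runner-up at €107.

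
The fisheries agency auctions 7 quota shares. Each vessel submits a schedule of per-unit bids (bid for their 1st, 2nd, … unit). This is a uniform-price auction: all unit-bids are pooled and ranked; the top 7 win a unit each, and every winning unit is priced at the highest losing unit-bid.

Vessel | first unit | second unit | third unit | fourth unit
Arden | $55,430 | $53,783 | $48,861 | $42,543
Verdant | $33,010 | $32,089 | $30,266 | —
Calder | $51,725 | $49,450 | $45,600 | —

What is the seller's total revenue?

Total revenue: $231,070

Pooled unit-bids ranked (top 7): 55,430 (Arden-1), 53,783 (Arden-2), 51,725 (Calder-1), 49,450 (Calder-2), 48,861 (Arden-3), 45,600 (Calder-3), 42,543 (Arden-4)
Highest rejected unit-bid = $33,010.
Allocation: Arden 4, Calder 3. Every unit priced at $33,010.
Revenue = 7 × 33,010 = $231,070.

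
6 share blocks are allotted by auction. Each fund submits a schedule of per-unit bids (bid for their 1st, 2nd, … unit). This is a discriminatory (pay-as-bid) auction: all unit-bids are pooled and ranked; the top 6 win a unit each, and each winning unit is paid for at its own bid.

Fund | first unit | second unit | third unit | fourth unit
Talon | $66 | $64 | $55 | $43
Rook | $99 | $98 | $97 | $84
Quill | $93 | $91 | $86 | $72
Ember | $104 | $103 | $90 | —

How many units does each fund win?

Ember 2, Quill 1, Rook 3

All unit-bids, highest first — top 6: 104 (Ember-1), 103 (Ember-2), 99 (Rook-1), 98 (Rook-2), 97 (Rook-3), 93 (Quill-1)
Next rejected bid: $91 (not a price — pay-as-bid).
Allocation: Ember 2, Quill 1, Rook 3.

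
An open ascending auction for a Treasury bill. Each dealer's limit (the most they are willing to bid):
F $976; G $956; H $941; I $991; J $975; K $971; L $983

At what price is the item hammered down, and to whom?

Limits ranked: 991 (I) > 983 (L) > 976 (F) > 975 (J) > 971 (K) > 956 (G) > …
Bidding ends when L exits at $983; I takes it.

I wins at $983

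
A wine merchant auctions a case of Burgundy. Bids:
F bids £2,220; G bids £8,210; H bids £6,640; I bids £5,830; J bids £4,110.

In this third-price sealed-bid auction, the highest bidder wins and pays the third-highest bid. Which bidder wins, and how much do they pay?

Third-price sealed-bid auction: the highest bidder wins and pays the third-highest bid.
Sorting bids: 8,210 (G) > 6,640 (H) > 5,830 (I) > 4,110 (J) > 2,220 (F)
G wins; payment is bid #3 in the ranking = £5,830.

G pays £5,830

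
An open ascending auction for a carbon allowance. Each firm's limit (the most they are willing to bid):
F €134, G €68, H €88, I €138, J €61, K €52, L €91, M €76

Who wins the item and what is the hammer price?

Limits ranked: 138 (I) > 134 (F) > 91 (L) > 88 (H) > 76 (M) > 68 (G) > …
Bidding ends when F exits at €134; I takes it.

I wins at €134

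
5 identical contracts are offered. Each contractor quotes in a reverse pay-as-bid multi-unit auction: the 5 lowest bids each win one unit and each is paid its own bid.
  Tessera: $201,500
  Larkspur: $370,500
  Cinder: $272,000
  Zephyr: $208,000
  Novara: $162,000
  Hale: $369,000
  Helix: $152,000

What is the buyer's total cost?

Total cost: $995,500

Ordering the bids: 152,000 (Helix), 162,000 (Novara), 201,500 (Tessera), 208,000 (Zephyr), 272,000 (Cinder), 369,000 (Hale), 370,500 (Larkspur)
The 5 lowest are Helix, Novara, Tessera, Zephyr, Cinder.
Total cost = 152,000 + 162,000 + 201,500 + 208,000 + 272,000 = $995,500.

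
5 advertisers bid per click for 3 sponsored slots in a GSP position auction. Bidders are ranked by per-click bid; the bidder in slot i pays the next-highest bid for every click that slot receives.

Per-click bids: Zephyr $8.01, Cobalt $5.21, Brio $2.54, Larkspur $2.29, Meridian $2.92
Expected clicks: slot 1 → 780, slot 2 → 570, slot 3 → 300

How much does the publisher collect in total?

Total revenue: $6490.20

Sorting advertisers: $8.01 (Zephyr) > $5.21 (Cobalt) > $2.92 (Meridian) > $2.54 (Brio) > …
Slot 1: Zephyr pays $5.21 × 780 = $4063.80
Slot 2: Cobalt pays $2.92 × 570 = $1664.40
Slot 3: Meridian pays $2.54 × 300 = $762.00
Total = $6490.20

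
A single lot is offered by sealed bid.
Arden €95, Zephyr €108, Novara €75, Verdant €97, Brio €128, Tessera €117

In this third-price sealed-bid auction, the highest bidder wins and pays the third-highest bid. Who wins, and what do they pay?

Brio pays €108

Rule: the highest bidder wins and pays the third-highest bid.
Bids ranked: 128 (Brio) > 117 (Tessera) > 108 (Zephyr) > 97 (Verdant) > 95 (Arden) > 75 (Novara)
Brio wins; payment is bid #3 in the ranking = €108.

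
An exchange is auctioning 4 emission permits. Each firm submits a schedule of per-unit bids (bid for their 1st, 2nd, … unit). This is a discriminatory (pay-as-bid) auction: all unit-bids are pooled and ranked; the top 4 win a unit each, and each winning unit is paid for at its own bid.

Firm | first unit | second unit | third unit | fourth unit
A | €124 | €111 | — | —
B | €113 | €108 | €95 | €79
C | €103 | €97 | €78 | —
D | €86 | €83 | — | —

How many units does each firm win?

Merging the schedules and taking the best 4: 124 (A-1), 113 (B-1), 111 (A-2), 108 (B-2)
Next rejected bid: €103 (not a price — pay-as-bid).
Allocation: A 2, B 2.

A 2, B 2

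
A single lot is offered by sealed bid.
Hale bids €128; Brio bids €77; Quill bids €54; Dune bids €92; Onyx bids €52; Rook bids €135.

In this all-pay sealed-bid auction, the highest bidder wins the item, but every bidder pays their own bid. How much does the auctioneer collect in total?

Rule: the highest bidder wins the item, but every bidder pays their own bid.
Bids ranked: 135 (Rook) > 128 (Hale) > 92 (Dune) > 77 (Brio) > 54 (Quill) > 52 (Onyx)
Rook wins with the top bid; all bids are sunk regardless.
Every bidder forfeits their bid regardless of winning.
Revenue = 128 + 77 + 54 + 92 + 52 + 135 = €538.

Total revenue: €538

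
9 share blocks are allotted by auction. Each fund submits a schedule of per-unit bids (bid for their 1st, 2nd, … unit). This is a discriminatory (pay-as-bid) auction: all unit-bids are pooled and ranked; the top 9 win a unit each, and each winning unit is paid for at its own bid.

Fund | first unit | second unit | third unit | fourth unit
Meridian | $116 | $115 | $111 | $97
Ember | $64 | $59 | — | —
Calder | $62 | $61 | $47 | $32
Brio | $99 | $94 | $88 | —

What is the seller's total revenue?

Merging the schedules and taking the best 9: 116 (Meridian-1), 115 (Meridian-2), 111 (Meridian-3), 99 (Brio-1), 97 (Meridian-4), 94 (Brio-2), 88 (Brio-3), 64 (Ember-1), 62 (Calder-1)
Next rejected bid: $61 (not a price — pay-as-bid).
Each winning unit pays its own bid.
Revenue = 116 + 115 + 111 + 99 + 97 + 94 + 88 + 64 + 62 = $846.

Total revenue: $846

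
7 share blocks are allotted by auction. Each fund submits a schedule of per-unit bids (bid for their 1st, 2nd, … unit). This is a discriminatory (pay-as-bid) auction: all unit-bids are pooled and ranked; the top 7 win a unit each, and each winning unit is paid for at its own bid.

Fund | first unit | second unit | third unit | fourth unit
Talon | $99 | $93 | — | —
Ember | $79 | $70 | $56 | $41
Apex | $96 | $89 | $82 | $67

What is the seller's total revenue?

Total revenue: $608

Pooled unit-bids ranked (top 7): 99 (Talon-1), 96 (Apex-1), 93 (Talon-2), 89 (Apex-2), 82 (Apex-3), 79 (Ember-1), 70 (Ember-2)
Next rejected bid: $67 (not a price — pay-as-bid).
Each winning unit pays its own bid.
Revenue = 99 + 96 + 93 + 89 + 82 + 79 + 70 = $608.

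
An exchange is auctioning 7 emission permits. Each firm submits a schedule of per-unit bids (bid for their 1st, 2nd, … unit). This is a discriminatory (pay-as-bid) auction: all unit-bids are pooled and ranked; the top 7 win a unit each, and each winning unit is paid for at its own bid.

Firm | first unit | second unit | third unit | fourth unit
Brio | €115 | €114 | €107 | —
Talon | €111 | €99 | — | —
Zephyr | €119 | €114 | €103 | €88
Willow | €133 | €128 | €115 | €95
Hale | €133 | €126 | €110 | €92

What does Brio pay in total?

Brio pays €115

Merging the schedules and taking the best 7: 133 (Willow-1), 133 (Hale-1), 128 (Willow-2), 126 (Hale-2), 119 (Zephyr-1), 115 (Brio-1), 115 (Willow-3)
Next rejected bid: €114 (not a price — pay-as-bid).
Brio's winning unit-bids: 115 = €115.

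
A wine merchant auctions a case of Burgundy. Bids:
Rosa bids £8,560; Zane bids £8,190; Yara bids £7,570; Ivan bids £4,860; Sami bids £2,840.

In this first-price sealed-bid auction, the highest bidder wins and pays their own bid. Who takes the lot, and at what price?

First-price sealed-bid auction: the highest bidder wins and pays their own bid.
Sorting bids: 8,560 (Rosa) > 8,190 (Zane) > 7,570 (Yara) > 4,860 (Ivan) > 2,840 (Sami)
Rosa is highest → pays own bid, £8,560.

Rosa pays £8,560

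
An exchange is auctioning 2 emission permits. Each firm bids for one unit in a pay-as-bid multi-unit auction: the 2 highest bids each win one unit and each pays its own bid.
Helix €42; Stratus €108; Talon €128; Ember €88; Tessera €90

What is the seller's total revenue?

Total revenue: €236

Bids ranked high→low: 128 (Talon), 108 (Stratus), 90 (Tessera), 88 (Ember), …
Top 2: Talon, Stratus.
Total revenue = 128 + 108 = €236.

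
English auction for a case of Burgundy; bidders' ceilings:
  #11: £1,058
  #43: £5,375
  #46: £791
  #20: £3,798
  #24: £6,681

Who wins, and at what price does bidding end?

#24 wins at £5,375

Sorting limits: 6,681 (#24) > 5,375 (#43) > 3,798 (#20) > 1,058 (#11) > 791 (#46)
#43 is the last rival to drop out, at £5,375; #24 remains and wins at that price.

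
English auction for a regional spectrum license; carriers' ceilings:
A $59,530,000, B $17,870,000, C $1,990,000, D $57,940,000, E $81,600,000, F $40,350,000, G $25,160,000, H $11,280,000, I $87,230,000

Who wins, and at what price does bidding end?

Limits ranked: 87,230,000 (I) > 81,600,000 (E) > 59,530,000 (A) > 57,940,000 (D) > 40,350,000 (F) > 25,160,000 (G) > …
E is the last rival to drop out, at $81,600,000; I remains and wins at that price.

I wins at $81,600,000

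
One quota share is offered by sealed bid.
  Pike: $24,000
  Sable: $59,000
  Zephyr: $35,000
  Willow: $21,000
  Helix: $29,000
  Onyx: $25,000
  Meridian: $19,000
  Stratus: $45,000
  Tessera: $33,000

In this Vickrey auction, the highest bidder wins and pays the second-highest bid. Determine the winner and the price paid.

Sorting bids: 59,000 (Sable) > 45,000 (Stratus) > 35,000 (Zephyr) > 33,000 (Tessera) > 29,000 (Helix) > 25,000 (Onyx) > …
Second-price: Sable pays Stratus's bid of $45,000.

Sable pays $45,000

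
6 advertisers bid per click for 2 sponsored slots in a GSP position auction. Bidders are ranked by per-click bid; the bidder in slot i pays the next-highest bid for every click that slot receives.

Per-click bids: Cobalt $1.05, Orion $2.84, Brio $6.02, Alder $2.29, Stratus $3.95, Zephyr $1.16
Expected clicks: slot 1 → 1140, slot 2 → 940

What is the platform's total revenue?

Sorting advertisers: $6.02 (Brio) > $3.95 (Stratus) > $2.84 (Orion) > …
Slot 1: Brio pays $3.95 × 1140 = $4503.00
Slot 2: Stratus pays $2.84 × 940 = $2669.60
Total = $7172.60

Total revenue: $7172.60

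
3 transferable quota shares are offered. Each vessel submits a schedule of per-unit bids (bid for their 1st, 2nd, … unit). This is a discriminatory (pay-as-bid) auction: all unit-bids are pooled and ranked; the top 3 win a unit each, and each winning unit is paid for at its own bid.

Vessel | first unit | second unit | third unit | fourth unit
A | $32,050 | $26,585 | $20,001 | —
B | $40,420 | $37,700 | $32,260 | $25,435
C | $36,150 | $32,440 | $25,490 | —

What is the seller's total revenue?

Total revenue: $114,270

Merging the schedules and taking the best 3: 40,420 (B-1), 37,700 (B-2), 36,150 (C-1)
Next rejected bid: $32,440 (not a price — pay-as-bid).
Each winning unit pays its own bid.
Revenue = 40,420 + 37,700 + 36,150 = $114,270.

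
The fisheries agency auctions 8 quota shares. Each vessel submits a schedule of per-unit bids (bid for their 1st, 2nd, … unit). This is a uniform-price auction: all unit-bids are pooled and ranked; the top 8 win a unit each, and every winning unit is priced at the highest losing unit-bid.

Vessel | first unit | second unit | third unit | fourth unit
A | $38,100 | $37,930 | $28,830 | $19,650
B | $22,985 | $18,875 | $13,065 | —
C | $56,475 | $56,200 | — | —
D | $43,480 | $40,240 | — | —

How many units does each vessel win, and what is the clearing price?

A 3, B 1, C 2, D 2; clearing price $19,650

All unit-bids, highest first — top 8: 56,475 (C-1), 56,200 (C-2), 43,480 (D-1), 40,240 (D-2), 38,100 (A-1), 37,930 (A-2), 28,830 (A-3), 22,985 (B-1)
Highest rejected unit-bid = $19,650.
Allocation: A 3, B 1, C 2, D 2.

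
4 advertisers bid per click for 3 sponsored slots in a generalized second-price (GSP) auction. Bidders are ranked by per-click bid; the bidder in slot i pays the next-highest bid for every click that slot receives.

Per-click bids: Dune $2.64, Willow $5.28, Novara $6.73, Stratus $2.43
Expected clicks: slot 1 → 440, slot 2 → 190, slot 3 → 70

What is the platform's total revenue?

Total revenue: $2994.90

Sorting advertisers: $6.73 (Novara) > $5.28 (Willow) > $2.64 (Dune) > $2.43 (Stratus)
Slot 1: Novara pays $5.28 × 440 = $2323.20
Slot 2: Willow pays $2.64 × 190 = $501.60
Slot 3: Dune pays $2.43 × 70 = $170.10
Total = $2994.90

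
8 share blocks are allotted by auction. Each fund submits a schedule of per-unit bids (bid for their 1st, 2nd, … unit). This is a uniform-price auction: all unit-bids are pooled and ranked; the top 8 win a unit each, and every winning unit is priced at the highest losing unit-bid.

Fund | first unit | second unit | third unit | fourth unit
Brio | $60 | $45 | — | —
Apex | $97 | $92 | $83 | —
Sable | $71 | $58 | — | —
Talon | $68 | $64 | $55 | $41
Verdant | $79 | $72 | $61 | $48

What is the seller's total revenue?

Total revenue: $488

Merging the schedules and taking the best 8: 97 (Apex-1), 92 (Apex-2), 83 (Apex-3), 79 (Verdant-1), 72 (Verdant-2), 71 (Sable-1), 68 (Talon-1), 64 (Talon-2)
Highest rejected unit-bid = $61.
Allocation: Apex 3, Sable 1, Talon 2, Verdant 2. Every unit priced at $61.
Revenue = 8 × 61 = $488.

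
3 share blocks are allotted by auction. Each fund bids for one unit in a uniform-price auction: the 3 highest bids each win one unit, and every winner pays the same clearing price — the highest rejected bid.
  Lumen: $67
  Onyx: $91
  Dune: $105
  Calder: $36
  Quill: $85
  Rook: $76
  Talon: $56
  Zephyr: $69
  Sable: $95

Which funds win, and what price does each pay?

Dune, Sable, Onyx; each pays $85

Bids ranked high→low: 105 (Dune), 95 (Sable), 91 (Onyx), 85 (Quill), 76 (Rook), …
Top 3: Dune, Sable, Onyx.
Clearing price = highest rejected bid = $85.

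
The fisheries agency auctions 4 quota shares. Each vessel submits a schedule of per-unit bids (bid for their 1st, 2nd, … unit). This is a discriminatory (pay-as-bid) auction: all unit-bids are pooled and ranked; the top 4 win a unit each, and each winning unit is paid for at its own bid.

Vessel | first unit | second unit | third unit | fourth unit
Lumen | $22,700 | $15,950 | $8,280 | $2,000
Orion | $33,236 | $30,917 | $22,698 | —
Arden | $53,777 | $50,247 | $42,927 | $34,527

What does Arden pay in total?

Pooled unit-bids ranked (top 4): 53,777 (Arden-1), 50,247 (Arden-2), 42,927 (Arden-3), 34,527 (Arden-4)
Next rejected bid: $33,236 (not a price — pay-as-bid).
Arden's winning unit-bids: 53,777 + 50,247 + 42,927 + 34,527 = $181,478.

Arden pays $181,478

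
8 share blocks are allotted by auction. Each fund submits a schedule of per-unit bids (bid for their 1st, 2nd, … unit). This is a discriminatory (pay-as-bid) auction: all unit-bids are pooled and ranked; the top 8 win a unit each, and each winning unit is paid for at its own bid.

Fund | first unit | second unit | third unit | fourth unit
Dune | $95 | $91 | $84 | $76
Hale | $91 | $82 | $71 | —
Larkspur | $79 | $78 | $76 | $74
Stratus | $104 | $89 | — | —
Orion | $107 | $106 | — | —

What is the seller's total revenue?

Merging the schedules and taking the best 8: 107 (Orion-1), 106 (Orion-2), 104 (Stratus-1), 95 (Dune-1), 91 (Dune-2), 91 (Hale-1), 89 (Stratus-2), 84 (Dune-3)
Next rejected bid: $82 (not a price — pay-as-bid).
Each winning unit pays its own bid.
Revenue = 107 + 106 + 104 + 95 + 91 + 91 + 89 + 84 = $767.

Total revenue: $767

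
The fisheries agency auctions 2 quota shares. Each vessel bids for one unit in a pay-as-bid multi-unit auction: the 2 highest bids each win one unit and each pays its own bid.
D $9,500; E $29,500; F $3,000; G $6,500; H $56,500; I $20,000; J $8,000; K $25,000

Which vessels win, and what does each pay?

H $56,500, E $29,500

Ordering the bids: 56,500 (H), 29,500 (E), 25,000 (K), 20,000 (I), …
Winners (2 units): H, E.
Each winner pays its own bid: H $56,500, E $29,500.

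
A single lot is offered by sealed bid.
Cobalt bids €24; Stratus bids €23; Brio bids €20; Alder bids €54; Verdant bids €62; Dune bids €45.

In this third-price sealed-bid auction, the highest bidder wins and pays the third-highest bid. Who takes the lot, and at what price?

Rule: the highest bidder wins and pays the third-highest bid.
Sorting bids: 62 (Verdant) > 54 (Alder) > 45 (Dune) > 24 (Cobalt) > 23 (Stratus) > 20 (Brio)
Verdant is highest; pays the third-highest bid, €45.

Verdant pays €45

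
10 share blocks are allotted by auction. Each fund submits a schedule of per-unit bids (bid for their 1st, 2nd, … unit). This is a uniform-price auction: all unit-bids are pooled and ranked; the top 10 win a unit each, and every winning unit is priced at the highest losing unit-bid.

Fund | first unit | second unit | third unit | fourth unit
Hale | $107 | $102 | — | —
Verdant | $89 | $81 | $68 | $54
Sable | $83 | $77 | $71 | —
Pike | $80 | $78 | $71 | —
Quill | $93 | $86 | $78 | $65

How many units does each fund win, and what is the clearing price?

Hale 2, Pike 2, Quill 3, Sable 1, Verdant 2; clearing price $77

Pooled unit-bids ranked (top 10): 107 (Hale-1), 102 (Hale-2), 93 (Quill-1), 89 (Verdant-1), 86 (Quill-2), 83 (Sable-1), 81 (Verdant-2), 80 (Pike-1), 78 (Pike-2), 78 (Quill-3)
First bid not allocated: $77.
Allocation: Hale 2, Pike 2, Quill 3, Sable 1, Verdant 2.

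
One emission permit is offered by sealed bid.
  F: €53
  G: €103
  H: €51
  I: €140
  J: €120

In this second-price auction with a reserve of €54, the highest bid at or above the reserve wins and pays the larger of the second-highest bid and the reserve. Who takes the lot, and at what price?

Bids in order: 140 (I) > 120 (J) > 103 (G) > 53 (F) > 51 (H)
I has the top bid at or above the reserve (€140).
max(second-highest €120, reserve €54) = €120; the reserve does not bind.

I pays €120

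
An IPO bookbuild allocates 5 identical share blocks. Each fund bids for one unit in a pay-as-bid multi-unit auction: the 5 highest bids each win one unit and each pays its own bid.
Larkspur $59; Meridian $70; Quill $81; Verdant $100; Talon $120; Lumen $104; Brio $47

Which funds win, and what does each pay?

Talon $120, Lumen $104, Verdant $100, Quill $81, Meridian $70

Ordering the bids: 120 (Talon), 104 (Lumen), 100 (Verdant), 81 (Quill), 70 (Meridian), 59 (Larkspur), 47 (Brio)
Top 5: Talon, Lumen, Verdant, Quill, Meridian.
Each winner pays its own bid: Talon $120, Lumen $104, Verdant $100, Quill $81, Meridian $70.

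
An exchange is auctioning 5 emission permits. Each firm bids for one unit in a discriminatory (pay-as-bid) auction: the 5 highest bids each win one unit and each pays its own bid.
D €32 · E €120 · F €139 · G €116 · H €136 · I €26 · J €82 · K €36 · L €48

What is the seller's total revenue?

Ordering the bids: 139 (F), 136 (H), 120 (E), 116 (G), 82 (J), 48 (L), 36 (K), …
Winners (5 units): F, H, E, G, J.
Total revenue = 139 + 136 + 120 + 116 + 82 = €593.

Total revenue: €593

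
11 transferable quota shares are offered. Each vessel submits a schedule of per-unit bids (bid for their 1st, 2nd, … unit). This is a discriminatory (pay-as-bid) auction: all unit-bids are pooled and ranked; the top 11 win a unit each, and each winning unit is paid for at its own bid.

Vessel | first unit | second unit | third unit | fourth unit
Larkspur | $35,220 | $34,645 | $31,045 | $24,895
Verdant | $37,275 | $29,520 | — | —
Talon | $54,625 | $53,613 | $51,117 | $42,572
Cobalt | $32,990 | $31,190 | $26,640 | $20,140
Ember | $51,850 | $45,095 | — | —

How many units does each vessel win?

Pooled unit-bids ranked (top 11): 54,625 (Talon-1), 53,613 (Talon-2), 51,850 (Ember-1), 51,117 (Talon-3), 45,095 (Ember-2), 42,572 (Talon-4), 37,275 (Verdant-1), 35,220 (Larkspur-1), 34,645 (Larkspur-2), 32,990 (Cobalt-1), 31,190 (Cobalt-2)
Next rejected bid: $31,045 (not a price — pay-as-bid).
Allocation: Cobalt 2, Ember 2, Larkspur 2, Talon 4, Verdant 1.

Cobalt 2, Ember 2, Larkspur 2, Talon 4, Verdant 1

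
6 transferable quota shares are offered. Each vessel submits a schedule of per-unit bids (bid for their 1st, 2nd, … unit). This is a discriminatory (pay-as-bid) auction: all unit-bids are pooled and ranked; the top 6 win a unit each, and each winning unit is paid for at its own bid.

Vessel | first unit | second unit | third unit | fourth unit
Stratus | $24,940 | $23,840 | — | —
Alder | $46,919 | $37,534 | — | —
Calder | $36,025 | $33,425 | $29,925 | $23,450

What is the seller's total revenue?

Total revenue: $208,768

Merging the schedules and taking the best 6: 46,919 (Alder-1), 37,534 (Alder-2), 36,025 (Calder-1), 33,425 (Calder-2), 29,925 (Calder-3), 24,940 (Stratus-1)
Next rejected bid: $23,840 (not a price — pay-as-bid).
Each winning unit pays its own bid.
Revenue = 46,919 + 37,534 + 36,025 + 33,425 + 29,925 + 24,940 = $208,768.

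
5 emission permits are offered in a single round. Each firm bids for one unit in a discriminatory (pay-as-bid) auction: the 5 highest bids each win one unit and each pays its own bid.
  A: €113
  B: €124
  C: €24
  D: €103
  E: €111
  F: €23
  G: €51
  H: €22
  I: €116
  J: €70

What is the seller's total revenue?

Sorting: 124 (B), 116 (I), 113 (A), 111 (E), 103 (D), 70 (J), 51 (G), …
Top 5: B, I, A, E, D.
Total revenue = 124 + 116 + 113 + 111 + 103 = €567.

Total revenue: €567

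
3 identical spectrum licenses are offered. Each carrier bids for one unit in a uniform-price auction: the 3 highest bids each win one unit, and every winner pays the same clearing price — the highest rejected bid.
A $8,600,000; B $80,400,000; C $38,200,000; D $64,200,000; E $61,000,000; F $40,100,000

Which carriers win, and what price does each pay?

Ordering the bids: 80,400,000 (B), 64,200,000 (D), 61,000,000 (E), 40,100,000 (F), 38,200,000 (C), …
Top 3: B, D, E.
Highest unsuccessful bid: $40,100,000 → clearing price.

B, D, E; each pays $40,100,000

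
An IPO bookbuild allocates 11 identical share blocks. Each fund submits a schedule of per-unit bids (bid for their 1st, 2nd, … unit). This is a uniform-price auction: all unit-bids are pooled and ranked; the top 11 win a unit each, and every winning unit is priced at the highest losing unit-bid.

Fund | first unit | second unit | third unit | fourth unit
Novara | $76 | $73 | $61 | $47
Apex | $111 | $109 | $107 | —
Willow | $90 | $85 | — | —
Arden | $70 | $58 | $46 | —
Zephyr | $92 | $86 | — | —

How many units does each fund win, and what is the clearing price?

Apex 3, Arden 1, Novara 3, Willow 2, Zephyr 2; clearing price $58

Merging the schedules and taking the best 11: 111 (Apex-1), 109 (Apex-2), 107 (Apex-3), 92 (Zephyr-1), 90 (Willow-1), 86 (Zephyr-2), 85 (Willow-2), 76 (Novara-1), 73 (Novara-2), 70 (Arden-1), 61 (Novara-3)
Highest rejected unit-bid = $58.
Allocation: Apex 3, Arden 1, Novara 3, Willow 2, Zephyr 2.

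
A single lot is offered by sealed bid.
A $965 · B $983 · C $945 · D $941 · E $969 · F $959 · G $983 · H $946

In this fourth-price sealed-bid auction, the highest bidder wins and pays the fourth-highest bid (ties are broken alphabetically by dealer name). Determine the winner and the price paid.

B pays $965

Bids in order: 983 (B) > 983 (G) > 969 (E) > 965 (A) > 959 (F) > 946 (H) > …
B and G tie at $983; tie-break gives it to B.
B wins; payment is bid #4 in the ranking = $965.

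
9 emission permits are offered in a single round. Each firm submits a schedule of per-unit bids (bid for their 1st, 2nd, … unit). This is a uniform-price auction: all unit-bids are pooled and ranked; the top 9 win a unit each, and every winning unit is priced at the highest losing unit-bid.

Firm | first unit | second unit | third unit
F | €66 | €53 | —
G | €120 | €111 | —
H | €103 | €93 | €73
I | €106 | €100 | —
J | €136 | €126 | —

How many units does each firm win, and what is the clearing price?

G 2, H 3, I 2, J 2; clearing price €66

Merging the schedules and taking the best 9: 136 (J-1), 126 (J-2), 120 (G-1), 111 (G-2), 106 (I-1), 103 (H-1), 100 (I-2), 93 (H-2), 73 (H-3)
First bid not allocated: €66.
Allocation: G 2, H 3, I 2, J 2.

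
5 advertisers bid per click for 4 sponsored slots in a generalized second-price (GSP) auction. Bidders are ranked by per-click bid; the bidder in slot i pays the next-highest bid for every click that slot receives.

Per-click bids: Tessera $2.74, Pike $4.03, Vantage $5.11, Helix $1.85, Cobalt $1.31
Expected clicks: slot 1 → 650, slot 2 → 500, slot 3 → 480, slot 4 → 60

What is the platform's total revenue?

Total revenue: $4956.10

Per-click bids in order: $5.11 (Vantage) > $4.03 (Pike) > $2.74 (Tessera) > $1.85 (Helix) > $1.31 (Cobalt)
Slot 1: Vantage pays $4.03 × 650 = $2619.50
Slot 2: Pike pays $2.74 × 500 = $1370.00
Slot 3: Tessera pays $1.85 × 480 = $888.00
Slot 4: Helix pays $1.31 × 60 = $78.60
Total = $4956.10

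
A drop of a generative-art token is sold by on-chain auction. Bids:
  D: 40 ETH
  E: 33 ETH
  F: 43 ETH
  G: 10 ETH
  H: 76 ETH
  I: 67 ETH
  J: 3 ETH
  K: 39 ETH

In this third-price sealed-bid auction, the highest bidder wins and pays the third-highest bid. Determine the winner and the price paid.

H pays 43 ETH

Third-price sealed-bid auction: the highest bidder wins and pays the third-highest bid.
Bids ranked: 76 (H) > 67 (I) > 43 (F) > 40 (D) > 39 (K) > 33 (E) > …
H wins; payment is bid #3 in the ranking = 43 ETH.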